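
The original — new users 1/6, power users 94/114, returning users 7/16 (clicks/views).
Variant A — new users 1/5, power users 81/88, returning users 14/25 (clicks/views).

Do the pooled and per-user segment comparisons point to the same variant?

Yes

New users: the original 1/6 = 16.7%, Variant A 1/5 = 20.0% → Variant A
Power users: the original 94/114 = 82.5%, Variant A 81/88 = 92.0% → Variant A
Returning users: the original 7/16 = 43.8%, Variant A 14/25 = 56.0% → Variant A
Overall: the original 102/136 = 75.0%, Variant A 96/118 = 81.4% → Variant A
Variant A wins overall and in every user group — no reversal.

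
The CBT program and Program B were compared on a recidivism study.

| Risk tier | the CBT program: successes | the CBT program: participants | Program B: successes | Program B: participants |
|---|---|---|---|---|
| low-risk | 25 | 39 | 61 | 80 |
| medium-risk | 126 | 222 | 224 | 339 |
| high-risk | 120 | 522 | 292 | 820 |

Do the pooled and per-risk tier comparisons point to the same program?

Yes

Low-risk: the CBT program 25/39 = 64.1%, Program B 61/80 = 76.2% → Program B
Medium-risk: the CBT program 126/222 = 56.8%, Program B 224/339 = 66.1% → Program B
High-risk: the CBT program 120/522 = 23.0%, Program B 292/820 = 35.6% → Program B
Overall: the CBT program 271/783 = 34.6%, Program B 577/1239 = 46.6% → Program B
Program B wins overall and in every risk group — no reversal.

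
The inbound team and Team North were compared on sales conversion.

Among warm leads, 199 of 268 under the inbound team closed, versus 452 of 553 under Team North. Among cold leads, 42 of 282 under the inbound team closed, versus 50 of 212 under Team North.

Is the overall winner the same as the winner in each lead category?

Warm: the inbound team 199/268 = 74.3%, Team North 452/553 = 81.7% → Team North
Cold: the inbound team 42/282 = 14.9%, Team North 50/212 = 23.6% → Team North
Overall: the inbound team 241/550 = 43.8%, Team North 502/765 = 65.6% → Team North
Team North wins overall and in every lead group — no reversal.

Yes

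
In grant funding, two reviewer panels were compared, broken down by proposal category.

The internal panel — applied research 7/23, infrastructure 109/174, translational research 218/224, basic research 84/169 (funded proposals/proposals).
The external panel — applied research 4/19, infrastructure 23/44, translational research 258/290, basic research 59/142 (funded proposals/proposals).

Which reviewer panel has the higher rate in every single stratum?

Applied research: the internal panel 7/23 = 30.4%, the external panel 4/19 = 21.1% → the internal panel
Infrastructure: the internal panel 109/174 = 62.6%, the external panel 23/44 = 52.3% → the internal panel
Translational research: the internal panel 218/224 = 97.3%, the external panel 258/290 = 89.0% → the internal panel
Basic research: the internal panel 84/169 = 49.7%, the external panel 59/142 = 41.5% → the internal panel
The internal panel has the higher rate in all 4 groups.

the internal panel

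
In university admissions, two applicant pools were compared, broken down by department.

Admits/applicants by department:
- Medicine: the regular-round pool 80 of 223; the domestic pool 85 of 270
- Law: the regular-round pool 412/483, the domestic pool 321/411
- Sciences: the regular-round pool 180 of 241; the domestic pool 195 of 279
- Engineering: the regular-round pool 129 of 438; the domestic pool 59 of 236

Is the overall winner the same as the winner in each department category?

Yes

Medicine: the regular-round pool 80/223 = 35.9%, the domestic pool 85/270 = 31.5% → the regular-round pool
Law: the regular-round pool 412/483 = 85.3%, the domestic pool 321/411 = 78.1% → the regular-round pool
Sciences: the regular-round pool 180/241 = 74.7%, the domestic pool 195/279 = 69.9% → the regular-round pool
Engineering: the regular-round pool 129/438 = 29.5%, the domestic pool 59/236 = 25.0% → the regular-round pool
Overall: the regular-round pool 801/1385 = 57.8%, the domestic pool 660/1196 = 55.2% → the regular-round pool
The regular-round pool wins overall and in every department group — no reversal.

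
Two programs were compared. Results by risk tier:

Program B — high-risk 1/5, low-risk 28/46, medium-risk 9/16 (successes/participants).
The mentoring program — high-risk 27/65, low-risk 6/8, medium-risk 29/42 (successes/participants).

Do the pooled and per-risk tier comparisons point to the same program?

High-risk: Program B 1/5 = 20.0%, the mentoring program 27/65 = 41.5% → the mentoring program
Low-risk: Program B 28/46 = 60.9%, the mentoring program 6/8 = 75.0% → the mentoring program
Medium-risk: Program B 9/16 = 56.2%, the mentoring program 29/42 = 69.0% → the mentoring program
Overall: Program B 38/67 = 56.7%, the mentoring program 62/115 = 53.9% → Program B
The mentoring program wins each risk group but Program B wins overall — the comparison reverses. The mentoring program's participants skew toward high-risk, which has a lower base rate.

No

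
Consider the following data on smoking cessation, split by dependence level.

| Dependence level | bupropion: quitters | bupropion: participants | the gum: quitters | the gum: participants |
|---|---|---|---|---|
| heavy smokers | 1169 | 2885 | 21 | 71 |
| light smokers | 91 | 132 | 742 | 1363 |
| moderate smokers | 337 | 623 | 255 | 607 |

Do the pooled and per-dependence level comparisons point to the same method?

Heavy smokers: bupropion 1169/2885 = 40.5%, the gum 21/71 = 29.6% → bupropion
Light smokers: bupropion 91/132 = 68.9%, the gum 742/1363 = 54.4% → bupropion
Moderate smokers: bupropion 337/623 = 54.1%, the gum 255/607 = 42.0% → bupropion
Overall: bupropion 1597/3640 = 43.9%, the gum 1018/2041 = 49.9% → the gum
Bupropion wins each dependence group but the gum wins overall — the comparison reverses. Bupropion's participants skew toward heavy smokers, which has a lower base rate.

No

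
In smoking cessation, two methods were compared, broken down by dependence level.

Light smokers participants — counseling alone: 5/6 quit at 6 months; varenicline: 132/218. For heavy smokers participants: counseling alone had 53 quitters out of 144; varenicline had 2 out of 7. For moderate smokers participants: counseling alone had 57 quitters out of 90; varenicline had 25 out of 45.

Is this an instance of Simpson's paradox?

Light smokers: counseling alone 5/6 = 83.3%, varenicline 132/218 = 60.6% → counseling alone
Heavy smokers: counseling alone 53/144 = 36.8%, varenicline 2/7 = 28.6% → counseling alone
Moderate smokers: counseling alone 57/90 = 63.3%, varenicline 25/45 = 55.6% → counseling alone
Overall: counseling alone 115/240 = 47.9%, varenicline 159/270 = 58.9% → varenicline
Counseling alone wins each dependence group but varenicline wins overall — the comparison reverses. Counseling alone's participants skew toward heavy smokers, which has a lower base rate.

Yes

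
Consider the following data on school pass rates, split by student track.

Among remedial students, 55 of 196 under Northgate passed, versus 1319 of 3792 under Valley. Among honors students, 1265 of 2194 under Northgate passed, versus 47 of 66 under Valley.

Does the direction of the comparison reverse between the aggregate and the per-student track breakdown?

Yes

Remedial: Northgate 55/196 = 28.1%, Valley 1319/3792 = 34.8% → Valley
Honors: Northgate 1265/2194 = 57.7%, Valley 47/66 = 71.2% → Valley
Overall: Northgate 1320/2390 = 55.2%, Valley 1366/3858 = 35.4% → Northgate
Valley wins each student group but Northgate wins overall — the comparison reverses. Valley's students skew toward remedial, which has a lower base rate.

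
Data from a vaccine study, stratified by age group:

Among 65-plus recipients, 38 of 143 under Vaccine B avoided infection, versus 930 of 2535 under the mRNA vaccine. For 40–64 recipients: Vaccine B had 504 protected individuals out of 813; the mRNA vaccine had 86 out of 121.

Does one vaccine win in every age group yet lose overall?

Yes

65-plus: Vaccine B 38/143 = 26.6%, the mRNA vaccine 930/2535 = 36.7% → the mRNA vaccine
40–64: Vaccine B 504/813 = 62.0%, the mRNA vaccine 86/121 = 71.1% → the mRNA vaccine
Overall: Vaccine B 542/956 = 56.7%, the mRNA vaccine 1016/2656 = 38.3% → Vaccine B
The mRNA vaccine wins each age group but Vaccine B wins overall — the comparison reverses. The mRNA vaccine's recipients skew toward 65-plus, which has a lower base rate.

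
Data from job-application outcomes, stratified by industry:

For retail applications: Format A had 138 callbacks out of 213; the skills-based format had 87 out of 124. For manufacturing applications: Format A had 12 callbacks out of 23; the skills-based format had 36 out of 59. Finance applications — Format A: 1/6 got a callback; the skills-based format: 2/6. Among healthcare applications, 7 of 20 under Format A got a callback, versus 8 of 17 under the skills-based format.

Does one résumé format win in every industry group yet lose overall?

Retail: Format A 138/213 = 64.8%, the skills-based format 87/124 = 70.2% → the skills-based format
Manufacturing: Format A 12/23 = 52.2%, the skills-based format 36/59 = 61.0% → the skills-based format
Finance: Format A 1/6 = 16.7%, the skills-based format 2/6 = 33.3% → the skills-based format
Healthcare: Format A 7/20 = 35.0%, the skills-based format 8/17 = 47.1% → the skills-based format
Overall: Format A 158/262 = 60.3%, the skills-based format 133/206 = 64.6% → the skills-based format
The skills-based format wins overall and in every industry group — no reversal.

No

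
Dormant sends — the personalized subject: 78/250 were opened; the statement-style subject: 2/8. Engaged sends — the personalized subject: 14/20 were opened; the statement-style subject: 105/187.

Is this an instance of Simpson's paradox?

Dormant: the personalized subject 78/250 = 31.2%, the statement-style subject 2/8 = 25.0% → the personalized subject
Engaged: the personalized subject 14/20 = 70.0%, the statement-style subject 105/187 = 56.1% → the personalized subject
Overall: the personalized subject 92/270 = 34.1%, the statement-style subject 107/195 = 54.9% → the statement-style subject
The personalized subject wins each recipient group but the statement-style subject wins overall — the comparison reverses. The personalized subject's sends skew toward dormant, which has a lower base rate.

Yes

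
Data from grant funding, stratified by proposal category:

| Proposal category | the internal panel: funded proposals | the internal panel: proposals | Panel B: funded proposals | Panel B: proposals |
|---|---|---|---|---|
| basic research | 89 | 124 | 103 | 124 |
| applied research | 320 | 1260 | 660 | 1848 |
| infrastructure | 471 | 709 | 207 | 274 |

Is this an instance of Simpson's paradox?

No

Basic research: the internal panel 89/124 = 71.8%, Panel B 103/124 = 83.1% → Panel B
Applied research: the internal panel 320/1260 = 25.4%, Panel B 660/1848 = 35.7% → Panel B
Infrastructure: the internal panel 471/709 = 66.4%, Panel B 207/274 = 75.5% → Panel B
Overall: the internal panel 880/2093 = 42.0%, Panel B 970/2246 = 43.2% → Panel B
Panel B wins overall and in every proposal group — no reversal.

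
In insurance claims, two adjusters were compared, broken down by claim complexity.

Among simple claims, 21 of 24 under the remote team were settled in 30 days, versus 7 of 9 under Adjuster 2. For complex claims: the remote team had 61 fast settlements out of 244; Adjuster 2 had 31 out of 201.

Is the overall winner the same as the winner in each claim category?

Yes

Simple: the remote team 21/24 = 87.5%, Adjuster 2 7/9 = 77.8% → the remote team
Complex: the remote team 61/244 = 25.0%, Adjuster 2 31/201 = 15.4% → the remote team
Overall: the remote team 82/268 = 30.6%, Adjuster 2 38/210 = 18.1% → the remote team
The remote team wins overall and in every claim group — no reversal.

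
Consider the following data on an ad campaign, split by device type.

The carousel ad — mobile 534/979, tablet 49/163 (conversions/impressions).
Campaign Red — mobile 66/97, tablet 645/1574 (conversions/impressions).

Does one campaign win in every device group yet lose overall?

Mobile: the carousel ad 534/979 = 54.5%, Campaign Red 66/97 = 68.0% → Campaign Red
Tablet: the carousel ad 49/163 = 30.1%, Campaign Red 645/1574 = 41.0% → Campaign Red
Overall: the carousel ad 583/1142 = 51.1%, Campaign Red 711/1671 = 42.5% → the carousel ad
Campaign Red wins each device group but the carousel ad wins overall — the comparison reverses. Campaign Red's impressions skew toward tablet, which has a lower base rate.

Yes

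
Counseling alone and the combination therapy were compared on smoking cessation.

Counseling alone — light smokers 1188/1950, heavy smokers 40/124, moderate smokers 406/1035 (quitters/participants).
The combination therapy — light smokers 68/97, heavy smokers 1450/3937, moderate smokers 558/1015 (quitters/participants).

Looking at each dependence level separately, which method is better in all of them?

Light smokers: counseling alone 1188/1950 = 60.9%, the combination therapy 68/97 = 70.1% → the combination therapy
Heavy smokers: counseling alone 40/124 = 32.3%, the combination therapy 1450/3937 = 36.8% → the combination therapy
Moderate smokers: counseling alone 406/1035 = 39.2%, the combination therapy 558/1015 = 55.0% → the combination therapy
The combination therapy has the higher rate in all 3 groups.

the combination therapy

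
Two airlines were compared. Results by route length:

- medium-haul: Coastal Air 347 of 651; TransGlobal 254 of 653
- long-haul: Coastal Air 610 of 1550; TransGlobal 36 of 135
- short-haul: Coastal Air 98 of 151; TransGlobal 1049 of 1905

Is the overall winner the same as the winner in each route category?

Medium-haul: Coastal Air 347/651 = 53.3%, TransGlobal 254/653 = 38.9% → Coastal Air
Long-haul: Coastal Air 610/1550 = 39.4%, TransGlobal 36/135 = 26.7% → Coastal Air
Short-haul: Coastal Air 98/151 = 64.9%, TransGlobal 1049/1905 = 55.1% → Coastal Air
Overall: Coastal Air 1055/2352 = 44.9%, TransGlobal 1339/2693 = 49.7% → TransGlobal
Coastal Air wins each route group but TransGlobal wins overall — the comparison reverses. Coastal Air's flights skew toward long-haul, which has a lower base rate.

No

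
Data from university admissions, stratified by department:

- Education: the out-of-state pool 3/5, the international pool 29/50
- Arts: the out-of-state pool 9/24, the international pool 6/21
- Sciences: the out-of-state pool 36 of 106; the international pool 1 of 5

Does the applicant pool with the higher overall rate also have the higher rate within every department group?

Education: the out-of-state pool 3/5 = 60.0%, the international pool 29/50 = 58.0% → the out-of-state pool
Arts: the out-of-state pool 9/24 = 37.5%, the international pool 6/21 = 28.6% → the out-of-state pool
Sciences: the out-of-state pool 36/106 = 34.0%, the international pool 1/5 = 20.0% → the out-of-state pool
Overall: the out-of-state pool 48/135 = 35.6%, the international pool 36/76 = 47.4% → the international pool
The out-of-state pool wins each department group but the international pool wins overall — the comparison reverses. The out-of-state pool's applicants skew toward Sciences, which has a lower base rate.

No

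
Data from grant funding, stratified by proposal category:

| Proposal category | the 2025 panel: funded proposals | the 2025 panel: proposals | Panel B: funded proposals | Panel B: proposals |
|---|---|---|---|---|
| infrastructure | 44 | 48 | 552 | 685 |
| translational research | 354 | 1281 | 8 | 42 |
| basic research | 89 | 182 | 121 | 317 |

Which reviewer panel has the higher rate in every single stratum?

Infrastructure: the 2025 panel 44/48 = 91.7%, Panel B 552/685 = 80.6% → the 2025 panel
Translational research: the 2025 panel 354/1281 = 27.6%, Panel B 8/42 = 19.0% → the 2025 panel
Basic research: the 2025 panel 89/182 = 48.9%, Panel B 121/317 = 38.2% → the 2025 panel
The 2025 panel has the higher rate in all 3 groups.

the 2025 panel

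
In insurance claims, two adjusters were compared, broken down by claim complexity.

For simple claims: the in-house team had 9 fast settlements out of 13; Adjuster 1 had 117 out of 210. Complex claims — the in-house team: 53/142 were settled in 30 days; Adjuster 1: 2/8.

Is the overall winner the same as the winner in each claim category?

Simple: the in-house team 9/13 = 69.2%, Adjuster 1 117/210 = 55.7% → the in-house team
Complex: the in-house team 53/142 = 37.3%, Adjuster 1 2/8 = 25.0% → the in-house team
Overall: the in-house team 62/155 = 40.0%, Adjuster 1 119/218 = 54.6% → Adjuster 1
The in-house team wins each claim group but Adjuster 1 wins overall — the comparison reverses. The in-house team's claims skew toward complex, which has a lower base rate.

No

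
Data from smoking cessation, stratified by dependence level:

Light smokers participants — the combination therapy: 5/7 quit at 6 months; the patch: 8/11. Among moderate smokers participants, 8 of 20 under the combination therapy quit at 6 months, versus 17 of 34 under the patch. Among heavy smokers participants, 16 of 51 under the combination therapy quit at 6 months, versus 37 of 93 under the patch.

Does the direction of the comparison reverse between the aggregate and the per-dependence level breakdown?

Light smokers: the combination therapy 5/7 = 71.4%, the patch 8/11 = 72.7% → the patch
Moderate smokers: the combination therapy 8/20 = 40.0%, the patch 17/34 = 50.0% → the patch
Heavy smokers: the combination therapy 16/51 = 31.4%, the patch 37/93 = 39.8% → the patch
Overall: the combination therapy 29/78 = 37.2%, the patch 62/138 = 44.9% → the patch
The patch wins overall and in every dependence group — no reversal.

No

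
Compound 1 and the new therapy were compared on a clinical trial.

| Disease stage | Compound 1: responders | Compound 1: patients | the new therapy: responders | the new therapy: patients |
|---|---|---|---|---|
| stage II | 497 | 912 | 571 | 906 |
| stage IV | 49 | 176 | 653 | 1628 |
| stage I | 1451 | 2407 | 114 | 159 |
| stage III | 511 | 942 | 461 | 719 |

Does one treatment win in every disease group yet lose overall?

Yes

Stage II: Compound 1 497/912 = 54.5%, the new therapy 571/906 = 63.0% → the new therapy
Stage IV: Compound 1 49/176 = 27.8%, the new therapy 653/1628 = 40.1% → the new therapy
Stage I: Compound 1 1451/2407 = 60.3%, the new therapy 114/159 = 71.7% → the new therapy
Stage III: Compound 1 511/942 = 54.2%, the new therapy 461/719 = 64.1% → the new therapy
Overall: Compound 1 2508/4437 = 56.5%, the new therapy 1799/3412 = 52.7% → Compound 1
The new therapy wins each disease group but Compound 1 wins overall — the comparison reverses. The new therapy's patients skew toward stage IV, which has a lower base rate.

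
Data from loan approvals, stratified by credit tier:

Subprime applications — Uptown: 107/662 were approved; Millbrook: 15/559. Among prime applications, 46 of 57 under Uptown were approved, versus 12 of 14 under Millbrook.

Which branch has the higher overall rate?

Subprime: Uptown 107/662 = 16.2%, Millbrook 15/559 = 2.7% → Uptown
Prime: Uptown 46/57 = 80.7%, Millbrook 12/14 = 85.7% → Millbrook
Overall: Uptown 153/719 = 21.3%, Millbrook 27/573 = 4.7% → Uptown
(Neither sweeps every credit group, but Uptown has the higher pooled rate.)

Uptown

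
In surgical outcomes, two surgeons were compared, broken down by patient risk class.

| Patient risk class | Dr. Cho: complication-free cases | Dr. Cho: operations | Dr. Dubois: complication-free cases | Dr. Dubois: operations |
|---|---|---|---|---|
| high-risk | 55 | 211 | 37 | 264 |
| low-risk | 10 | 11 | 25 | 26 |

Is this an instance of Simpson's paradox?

High-risk: Dr. Cho 55/211 = 26.1%, Dr. Dubois 37/264 = 14.0% → Dr. Cho
Low-risk: Dr. Cho 10/11 = 90.9%, Dr. Dubois 25/26 = 96.2% → Dr. Dubois
Overall: Dr. Cho 65/222 = 29.3%, Dr. Dubois 62/290 = 21.4% → Dr. Cho
Neither sweeps: Dr. Cho wins 1 of 2 groups, Dr. Dubois wins 1. Dr. Cho wins overall but not every group — no Simpson reversal.

No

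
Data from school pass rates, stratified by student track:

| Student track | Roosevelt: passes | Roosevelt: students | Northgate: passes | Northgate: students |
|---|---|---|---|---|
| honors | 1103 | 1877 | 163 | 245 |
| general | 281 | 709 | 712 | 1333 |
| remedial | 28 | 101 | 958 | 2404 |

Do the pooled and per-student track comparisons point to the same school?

No

Honors: Roosevelt 1103/1877 = 58.8%, Northgate 163/245 = 66.5% → Northgate
General: Roosevelt 281/709 = 39.6%, Northgate 712/1333 = 53.4% → Northgate
Remedial: Roosevelt 28/101 = 27.7%, Northgate 958/2404 = 39.9% → Northgate
Overall: Roosevelt 1412/2687 = 52.5%, Northgate 1833/3982 = 46.0% → Roosevelt
Northgate wins each student group but Roosevelt wins overall — the comparison reverses. Northgate's students skew toward remedial, which has a lower base rate.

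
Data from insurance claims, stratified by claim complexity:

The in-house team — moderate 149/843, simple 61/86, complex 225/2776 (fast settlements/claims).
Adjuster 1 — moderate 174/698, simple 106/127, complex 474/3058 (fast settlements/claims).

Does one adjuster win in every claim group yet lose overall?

No

Moderate: the in-house team 149/843 = 17.7%, Adjuster 1 174/698 = 24.9% → Adjuster 1
Simple: the in-house team 61/86 = 70.9%, Adjuster 1 106/127 = 83.5% → Adjuster 1
Complex: the in-house team 225/2776 = 8.1%, Adjuster 1 474/3058 = 15.5% → Adjuster 1
Overall: the in-house team 435/3705 = 11.7%, Adjuster 1 754/3883 = 19.4% → Adjuster 1
Adjuster 1 wins overall and in every claim group — no reversal.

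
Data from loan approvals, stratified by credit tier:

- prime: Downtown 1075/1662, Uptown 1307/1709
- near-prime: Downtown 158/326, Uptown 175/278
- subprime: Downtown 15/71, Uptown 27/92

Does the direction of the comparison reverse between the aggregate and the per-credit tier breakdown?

Prime: Downtown 1075/1662 = 64.7%, Uptown 1307/1709 = 76.5% → Uptown
Near-prime: Downtown 158/326 = 48.5%, Uptown 175/278 = 62.9% → Uptown
Subprime: Downtown 15/71 = 21.1%, Uptown 27/92 = 29.3% → Uptown
Overall: Downtown 1248/2059 = 60.6%, Uptown 1509/2079 = 72.6% → Uptown
Uptown wins overall and in every credit group — no reversal.

No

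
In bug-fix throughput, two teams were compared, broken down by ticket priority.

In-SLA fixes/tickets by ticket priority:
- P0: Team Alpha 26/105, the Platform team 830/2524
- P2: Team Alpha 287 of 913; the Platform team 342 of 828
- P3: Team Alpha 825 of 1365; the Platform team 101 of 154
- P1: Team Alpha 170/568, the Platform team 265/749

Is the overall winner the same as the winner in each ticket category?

P0: Team Alpha 26/105 = 24.8%, the Platform team 830/2524 = 32.9% → the Platform team
P2: Team Alpha 287/913 = 31.4%, the Platform team 342/828 = 41.3% → the Platform team
P3: Team Alpha 825/1365 = 60.4%, the Platform team 101/154 = 65.6% → the Platform team
P1: Team Alpha 170/568 = 29.9%, the Platform team 265/749 = 35.4% → the Platform team
Overall: Team Alpha 1308/2951 = 44.3%, the Platform team 1538/4255 = 36.1% → Team Alpha
The Platform team wins each ticket group but Team Alpha wins overall — the comparison reverses. The Platform team's tickets skew toward P0, which has a lower base rate.

No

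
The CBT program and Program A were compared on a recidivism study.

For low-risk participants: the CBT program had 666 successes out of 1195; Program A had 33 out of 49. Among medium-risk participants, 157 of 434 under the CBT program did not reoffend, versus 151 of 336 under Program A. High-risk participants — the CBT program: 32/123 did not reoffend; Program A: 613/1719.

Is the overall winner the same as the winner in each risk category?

Low-risk: the CBT program 666/1195 = 55.7%, Program A 33/49 = 67.3% → Program A
Medium-risk: the CBT program 157/434 = 36.2%, Program A 151/336 = 44.9% → Program A
High-risk: the CBT program 32/123 = 26.0%, Program A 613/1719 = 35.7% → Program A
Overall: the CBT program 855/1752 = 48.8%, Program A 797/2104 = 37.9% → the CBT program
Program A wins each risk group but the CBT program wins overall — the comparison reverses. Program A's participants skew toward high-risk, which has a lower base rate.

No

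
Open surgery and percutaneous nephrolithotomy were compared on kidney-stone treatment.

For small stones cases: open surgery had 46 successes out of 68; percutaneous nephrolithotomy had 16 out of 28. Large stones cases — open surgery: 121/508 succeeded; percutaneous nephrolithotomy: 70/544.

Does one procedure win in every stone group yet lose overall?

No

Small stones: open surgery 46/68 = 67.6%, percutaneous nephrolithotomy 16/28 = 57.1% → open surgery
Large stones: open surgery 121/508 = 23.8%, percutaneous nephrolithotomy 70/544 = 12.9% → open surgery
Overall: open surgery 167/576 = 29.0%, percutaneous nephrolithotomy 86/572 = 15.0% → open surgery
Open surgery wins overall and in every stone group — no reversal.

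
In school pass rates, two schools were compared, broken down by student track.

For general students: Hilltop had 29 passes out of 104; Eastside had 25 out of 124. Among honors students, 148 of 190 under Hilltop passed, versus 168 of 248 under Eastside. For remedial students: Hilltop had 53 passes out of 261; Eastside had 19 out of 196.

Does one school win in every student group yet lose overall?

No

General: Hilltop 29/104 = 27.9%, Eastside 25/124 = 20.2% → Hilltop
Honors: Hilltop 148/190 = 77.9%, Eastside 168/248 = 67.7% → Hilltop
Remedial: Hilltop 53/261 = 20.3%, Eastside 19/196 = 9.7% → Hilltop
Overall: Hilltop 230/555 = 41.4%, Eastside 212/568 = 37.3% → Hilltop
Hilltop wins overall and in every student group — no reversal.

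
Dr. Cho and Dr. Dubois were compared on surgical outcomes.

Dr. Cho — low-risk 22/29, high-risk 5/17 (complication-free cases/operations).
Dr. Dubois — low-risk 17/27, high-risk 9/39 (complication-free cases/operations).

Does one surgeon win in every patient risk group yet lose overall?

No

Low-risk: Dr. Cho 22/29 = 75.9%, Dr. Dubois 17/27 = 63.0% → Dr. Cho
High-risk: Dr. Cho 5/17 = 29.4%, Dr. Dubois 9/39 = 23.1% → Dr. Cho
Overall: Dr. Cho 27/46 = 58.7%, Dr. Dubois 26/66 = 39.4% → Dr. Cho
Dr. Cho wins overall and in every patient risk group — no reversal.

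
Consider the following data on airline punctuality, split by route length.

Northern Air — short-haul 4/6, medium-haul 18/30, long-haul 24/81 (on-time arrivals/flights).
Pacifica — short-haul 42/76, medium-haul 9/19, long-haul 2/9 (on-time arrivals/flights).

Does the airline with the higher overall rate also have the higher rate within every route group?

Short-haul: Northern Air 4/6 = 66.7%, Pacifica 42/76 = 55.3% → Northern Air
Medium-haul: Northern Air 18/30 = 60.0%, Pacifica 9/19 = 47.4% → Northern Air
Long-haul: Northern Air 24/81 = 29.6%, Pacifica 2/9 = 22.2% → Northern Air
Overall: Northern Air 46/117 = 39.3%, Pacifica 53/104 = 51.0% → Pacifica
Northern Air wins each route group but Pacifica wins overall — the comparison reverses. Northern Air's flights skew toward long-haul, which has a lower base rate.

No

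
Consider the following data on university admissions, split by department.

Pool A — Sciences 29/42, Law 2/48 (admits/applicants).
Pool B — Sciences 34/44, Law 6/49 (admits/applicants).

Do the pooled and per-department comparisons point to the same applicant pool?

Sciences: Pool A 29/42 = 69.0%, Pool B 34/44 = 77.3% → Pool B
Law: Pool A 2/48 = 4.2%, Pool B 6/49 = 12.2% → Pool B
Overall: Pool A 31/90 = 34.4%, Pool B 40/93 = 43.0% → Pool B
Pool B wins overall and in every department group — no reversal.

Yes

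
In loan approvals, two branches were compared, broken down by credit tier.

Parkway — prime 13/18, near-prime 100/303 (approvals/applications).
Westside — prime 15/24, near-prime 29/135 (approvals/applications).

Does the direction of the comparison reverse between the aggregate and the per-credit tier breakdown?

No

Prime: Parkway 13/18 = 72.2%, Westside 15/24 = 62.5% → Parkway
Near-prime: Parkway 100/303 = 33.0%, Westside 29/135 = 21.5% → Parkway
Overall: Parkway 113/321 = 35.2%, Westside 44/159 = 27.7% → Parkway
Parkway wins overall and in every credit group — no reversal.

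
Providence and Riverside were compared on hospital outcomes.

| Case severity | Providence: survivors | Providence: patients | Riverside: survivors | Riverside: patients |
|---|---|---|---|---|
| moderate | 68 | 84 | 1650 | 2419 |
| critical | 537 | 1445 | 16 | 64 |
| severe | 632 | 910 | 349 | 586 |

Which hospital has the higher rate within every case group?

Providence

Moderate: Providence 68/84 = 81.0%, Riverside 1650/2419 = 68.2% → Providence
Critical: Providence 537/1445 = 37.2%, Riverside 16/64 = 25.0% → Providence
Severe: Providence 632/910 = 69.5%, Riverside 349/586 = 59.6% → Providence
Providence has the higher rate in all 3 groups.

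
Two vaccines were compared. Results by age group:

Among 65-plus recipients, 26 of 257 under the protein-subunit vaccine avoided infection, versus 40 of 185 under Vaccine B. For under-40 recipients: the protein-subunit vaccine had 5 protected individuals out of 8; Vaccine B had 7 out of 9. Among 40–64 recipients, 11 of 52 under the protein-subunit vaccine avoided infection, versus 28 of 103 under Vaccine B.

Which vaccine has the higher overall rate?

Vaccine B

65-plus: the protein-subunit vaccine 26/257 = 10.1%, Vaccine B 40/185 = 21.6% → Vaccine B
Under-40: the protein-subunit vaccine 5/8 = 62.5%, Vaccine B 7/9 = 77.8% → Vaccine B
40–64: the protein-subunit vaccine 11/52 = 21.2%, Vaccine B 28/103 = 27.2% → Vaccine B
Overall: the protein-subunit vaccine 42/317 = 13.2%, Vaccine B 75/297 = 25.3% → Vaccine B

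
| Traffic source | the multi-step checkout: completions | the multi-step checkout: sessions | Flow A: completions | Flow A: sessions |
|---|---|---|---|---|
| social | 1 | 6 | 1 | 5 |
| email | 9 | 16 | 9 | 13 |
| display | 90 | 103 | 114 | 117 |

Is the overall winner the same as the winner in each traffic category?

Yes

Social: the multi-step checkout 1/6 = 16.7%, Flow A 1/5 = 20.0% → Flow A
Email: the multi-step checkout 9/16 = 56.2%, Flow A 9/13 = 69.2% → Flow A
Display: the multi-step checkout 90/103 = 87.4%, Flow A 114/117 = 97.4% → Flow A
Overall: the multi-step checkout 100/125 = 80.0%, Flow A 124/135 = 91.9% → Flow A
Flow A wins overall and in every traffic group — no reversal.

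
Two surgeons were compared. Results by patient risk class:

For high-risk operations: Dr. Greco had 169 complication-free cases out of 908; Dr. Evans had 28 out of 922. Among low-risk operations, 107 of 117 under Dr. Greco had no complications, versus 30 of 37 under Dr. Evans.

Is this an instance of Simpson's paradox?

High-risk: Dr. Greco 169/908 = 18.6%, Dr. Evans 28/922 = 3.0% → Dr. Greco
Low-risk: Dr. Greco 107/117 = 91.5%, Dr. Evans 30/37 = 81.1% → Dr. Greco
Overall: Dr. Greco 276/1025 = 26.9%, Dr. Evans 58/959 = 6.0% → Dr. Greco
Dr. Greco wins overall and in every patient risk group — no reversal.

No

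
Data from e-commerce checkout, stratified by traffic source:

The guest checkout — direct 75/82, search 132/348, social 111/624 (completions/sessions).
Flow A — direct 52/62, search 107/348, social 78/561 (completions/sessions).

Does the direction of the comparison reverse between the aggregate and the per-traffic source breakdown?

Direct: the guest checkout 75/82 = 91.5%, Flow A 52/62 = 83.9% → the guest checkout
Search: the guest checkout 132/348 = 37.9%, Flow A 107/348 = 30.7% → the guest checkout
Social: the guest checkout 111/624 = 17.8%, Flow A 78/561 = 13.9% → the guest checkout
Overall: the guest checkout 318/1054 = 30.2%, Flow A 237/971 = 24.4% → the guest checkout
The guest checkout wins overall and in every traffic group — no reversal.

No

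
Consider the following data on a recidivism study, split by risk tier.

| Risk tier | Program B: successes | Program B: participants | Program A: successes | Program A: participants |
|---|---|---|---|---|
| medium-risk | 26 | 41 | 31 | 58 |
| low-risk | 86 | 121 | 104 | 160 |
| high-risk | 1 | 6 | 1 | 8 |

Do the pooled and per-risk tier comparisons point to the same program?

Medium-risk: Program B 26/41 = 63.4%, Program A 31/58 = 53.4% → Program B
Low-risk: Program B 86/121 = 71.1%, Program A 104/160 = 65.0% → Program B
High-risk: Program B 1/6 = 16.7%, Program A 1/8 = 12.5% → Program B
Overall: Program B 113/168 = 67.3%, Program A 136/226 = 60.2% → Program B
Program B wins overall and in every risk group — no reversal.

Yes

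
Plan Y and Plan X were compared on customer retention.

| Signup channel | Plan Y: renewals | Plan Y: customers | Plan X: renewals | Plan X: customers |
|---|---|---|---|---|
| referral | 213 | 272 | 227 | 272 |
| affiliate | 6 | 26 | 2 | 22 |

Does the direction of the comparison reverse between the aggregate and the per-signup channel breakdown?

No

Referral: Plan Y 213/272 = 78.3%, Plan X 227/272 = 83.5% → Plan X
Affiliate: Plan Y 6/26 = 23.1%, Plan X 2/22 = 9.1% → Plan Y
Overall: Plan Y 219/298 = 73.5%, Plan X 229/294 = 77.9% → Plan X
Neither sweeps: Plan Y wins 1 of 2 groups, Plan X wins 1. Plan X wins overall but not every group — no Simpson reversal.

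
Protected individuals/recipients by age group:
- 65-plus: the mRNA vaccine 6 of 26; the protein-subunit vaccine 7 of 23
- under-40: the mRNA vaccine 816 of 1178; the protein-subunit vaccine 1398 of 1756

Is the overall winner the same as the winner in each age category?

65-plus: the mRNA vaccine 6/26 = 23.1%, the protein-subunit vaccine 7/23 = 30.4% → the protein-subunit vaccine
Under-40: the mRNA vaccine 816/1178 = 69.3%, the protein-subunit vaccine 1398/1756 = 79.6% → the protein-subunit vaccine
Overall: the mRNA vaccine 822/1204 = 68.3%, the protein-subunit vaccine 1405/1779 = 79.0% → the protein-subunit vaccine
The protein-subunit vaccine wins overall and in every age group — no reversal.

Yes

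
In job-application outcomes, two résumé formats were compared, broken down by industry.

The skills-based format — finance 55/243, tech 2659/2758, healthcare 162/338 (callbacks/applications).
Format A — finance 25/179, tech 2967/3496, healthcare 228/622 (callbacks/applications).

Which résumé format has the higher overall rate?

Finance: the skills-based format 55/243 = 22.6%, Format A 25/179 = 14.0% → the skills-based format
Tech: the skills-based format 2659/2758 = 96.4%, Format A 2967/3496 = 84.9% → the skills-based format
Healthcare: the skills-based format 162/338 = 47.9%, Format A 228/622 = 36.7% → the skills-based format
Overall: the skills-based format 2876/3339 = 86.1%, Format A 3220/4297 = 74.9% → the skills-based format

the skills-based format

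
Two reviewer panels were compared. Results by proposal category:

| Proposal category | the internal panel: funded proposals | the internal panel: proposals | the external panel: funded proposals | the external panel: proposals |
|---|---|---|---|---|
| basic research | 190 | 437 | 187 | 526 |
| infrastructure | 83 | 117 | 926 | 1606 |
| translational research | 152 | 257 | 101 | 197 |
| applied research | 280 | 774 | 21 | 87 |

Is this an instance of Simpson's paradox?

Yes

Basic research: the internal panel 190/437 = 43.5%, the external panel 187/526 = 35.6% → the internal panel
Infrastructure: the internal panel 83/117 = 70.9%, the external panel 926/1606 = 57.7% → the internal panel
Translational research: the internal panel 152/257 = 59.1%, the external panel 101/197 = 51.3% → the internal panel
Applied research: the internal panel 280/774 = 36.2%, the external panel 21/87 = 24.1% → the internal panel
Overall: the internal panel 705/1585 = 44.5%, the external panel 1235/2416 = 51.1% → the external panel
The internal panel wins each proposal group but the external panel wins overall — the comparison reverses. The internal panel's proposals skew toward applied research, which has a lower base rate.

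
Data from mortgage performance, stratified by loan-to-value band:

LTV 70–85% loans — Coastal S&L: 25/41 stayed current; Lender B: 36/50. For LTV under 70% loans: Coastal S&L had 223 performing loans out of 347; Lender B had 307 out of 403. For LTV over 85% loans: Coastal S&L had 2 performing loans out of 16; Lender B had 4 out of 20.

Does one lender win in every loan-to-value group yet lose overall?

LTV 70–85%: Coastal S&L 25/41 = 61.0%, Lender B 36/50 = 72.0% → Lender B
LTV under 70%: Coastal S&L 223/347 = 64.3%, Lender B 307/403 = 76.2% → Lender B
LTV over 85%: Coastal S&L 2/16 = 12.5%, Lender B 4/20 = 20.0% → Lender B
Overall: Coastal S&L 250/404 = 61.9%, Lender B 347/473 = 73.4% → Lender B
Lender B wins overall and in every loan-to-value group — no reversal.

No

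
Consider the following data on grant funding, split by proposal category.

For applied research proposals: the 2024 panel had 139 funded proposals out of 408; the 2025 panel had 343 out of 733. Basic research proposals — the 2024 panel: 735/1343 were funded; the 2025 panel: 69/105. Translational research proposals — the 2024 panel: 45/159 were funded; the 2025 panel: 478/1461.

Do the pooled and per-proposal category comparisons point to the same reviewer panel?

Applied research: the 2024 panel 139/408 = 34.1%, the 2025 panel 343/733 = 46.8% → the 2025 panel
Basic research: the 2024 panel 735/1343 = 54.7%, the 2025 panel 69/105 = 65.7% → the 2025 panel
Translational research: the 2024 panel 45/159 = 28.3%, the 2025 panel 478/1461 = 32.7% → the 2025 panel
Overall: the 2024 panel 919/1910 = 48.1%, the 2025 panel 890/2299 = 38.7% → the 2024 panel
The 2025 panel wins each proposal group but the 2024 panel wins overall — the comparison reverses. The 2025 panel's proposals skew toward translational research, which has a lower base rate.

No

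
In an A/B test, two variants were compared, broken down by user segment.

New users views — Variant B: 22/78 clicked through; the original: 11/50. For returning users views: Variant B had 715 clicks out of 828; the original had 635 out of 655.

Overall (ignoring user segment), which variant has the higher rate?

the original

New users: Variant B 22/78 = 28.2%, the original 11/50 = 22.0% → Variant B
Returning users: Variant B 715/828 = 86.4%, the original 635/655 = 96.9% → the original
Overall: Variant B 737/906 = 81.3%, the original 646/705 = 91.6% → the original
(Neither sweeps every user group, but the original has the higher pooled rate.)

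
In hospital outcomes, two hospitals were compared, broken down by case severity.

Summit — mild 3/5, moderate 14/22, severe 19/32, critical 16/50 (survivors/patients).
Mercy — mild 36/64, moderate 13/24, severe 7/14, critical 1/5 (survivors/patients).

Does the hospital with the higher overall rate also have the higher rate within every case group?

No

Mild: Summit 3/5 = 60.0%, Mercy 36/64 = 56.2% → Summit
Moderate: Summit 14/22 = 63.6%, Mercy 13/24 = 54.2% → Summit
Severe: Summit 19/32 = 59.4%, Mercy 7/14 = 50.0% → Summit
Critical: Summit 16/50 = 32.0%, Mercy 1/5 = 20.0% → Summit
Overall: Summit 52/109 = 47.7%, Mercy 57/107 = 53.3% → Mercy
Summit wins each case group but Mercy wins overall — the comparison reverses. Summit's patients skew toward critical, which has a lower base rate.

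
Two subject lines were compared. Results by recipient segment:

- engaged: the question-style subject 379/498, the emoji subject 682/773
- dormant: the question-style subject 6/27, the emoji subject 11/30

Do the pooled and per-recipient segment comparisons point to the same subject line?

Engaged: the question-style subject 379/498 = 76.1%, the emoji subject 682/773 = 88.2% → the emoji subject
Dormant: the question-style subject 6/27 = 22.2%, the emoji subject 11/30 = 36.7% → the emoji subject
Overall: the question-style subject 385/525 = 73.3%, the emoji subject 693/803 = 86.3% → the emoji subject
The emoji subject wins overall and in every recipient group — no reversal.

Yes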